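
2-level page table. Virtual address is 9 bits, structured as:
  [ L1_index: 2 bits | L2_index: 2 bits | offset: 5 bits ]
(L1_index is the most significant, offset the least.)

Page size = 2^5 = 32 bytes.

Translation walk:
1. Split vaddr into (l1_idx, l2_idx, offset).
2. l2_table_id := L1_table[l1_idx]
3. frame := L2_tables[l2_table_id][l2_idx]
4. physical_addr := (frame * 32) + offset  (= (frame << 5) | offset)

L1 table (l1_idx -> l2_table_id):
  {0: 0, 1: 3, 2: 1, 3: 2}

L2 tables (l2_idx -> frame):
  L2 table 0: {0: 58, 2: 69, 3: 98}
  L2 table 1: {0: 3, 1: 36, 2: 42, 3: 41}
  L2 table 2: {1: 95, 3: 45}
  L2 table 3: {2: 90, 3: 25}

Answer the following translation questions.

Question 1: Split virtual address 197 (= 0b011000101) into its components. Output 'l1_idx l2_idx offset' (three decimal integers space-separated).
vaddr = 197 = 0b011000101
  top 2 bits -> l1_idx = 1
  next 2 bits -> l2_idx = 2
  bottom 5 bits -> offset = 5

Answer: 1 2 5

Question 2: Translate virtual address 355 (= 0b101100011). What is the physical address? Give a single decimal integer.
vaddr = 355 = 0b101100011
Split: l1_idx=2, l2_idx=3, offset=3
L1[2] = 1
L2[1][3] = 41
paddr = 41 * 32 + 3 = 1315

Answer: 1315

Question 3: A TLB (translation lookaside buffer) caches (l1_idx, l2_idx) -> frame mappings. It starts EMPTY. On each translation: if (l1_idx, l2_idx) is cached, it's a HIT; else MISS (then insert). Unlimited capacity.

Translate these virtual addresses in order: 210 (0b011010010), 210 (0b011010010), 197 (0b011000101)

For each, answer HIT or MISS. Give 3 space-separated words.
vaddr=210: (1,2) not in TLB -> MISS, insert
vaddr=210: (1,2) in TLB -> HIT
vaddr=197: (1,2) in TLB -> HIT

Answer: MISS HIT HIT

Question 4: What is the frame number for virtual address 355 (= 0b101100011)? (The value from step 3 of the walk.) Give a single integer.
vaddr = 355: l1_idx=2, l2_idx=3
L1[2] = 1; L2[1][3] = 41

Answer: 41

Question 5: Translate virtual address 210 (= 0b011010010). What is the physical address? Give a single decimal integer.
Answer: 2898

Derivation:
vaddr = 210 = 0b011010010
Split: l1_idx=1, l2_idx=2, offset=18
L1[1] = 3
L2[3][2] = 90
paddr = 90 * 32 + 18 = 2898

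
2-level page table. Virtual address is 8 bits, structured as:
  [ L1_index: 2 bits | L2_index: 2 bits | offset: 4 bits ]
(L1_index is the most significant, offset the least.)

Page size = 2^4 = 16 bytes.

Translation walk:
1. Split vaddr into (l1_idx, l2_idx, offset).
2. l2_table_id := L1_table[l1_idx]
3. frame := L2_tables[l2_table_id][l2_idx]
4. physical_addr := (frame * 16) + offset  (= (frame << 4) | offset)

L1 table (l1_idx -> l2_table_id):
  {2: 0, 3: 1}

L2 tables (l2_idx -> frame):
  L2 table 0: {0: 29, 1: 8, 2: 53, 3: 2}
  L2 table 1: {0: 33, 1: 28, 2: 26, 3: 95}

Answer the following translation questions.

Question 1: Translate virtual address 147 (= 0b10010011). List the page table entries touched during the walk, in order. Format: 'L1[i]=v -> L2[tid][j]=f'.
Answer: L1[2]=0 -> L2[0][1]=8

Derivation:
vaddr = 147 = 0b10010011
Split: l1_idx=2, l2_idx=1, offset=3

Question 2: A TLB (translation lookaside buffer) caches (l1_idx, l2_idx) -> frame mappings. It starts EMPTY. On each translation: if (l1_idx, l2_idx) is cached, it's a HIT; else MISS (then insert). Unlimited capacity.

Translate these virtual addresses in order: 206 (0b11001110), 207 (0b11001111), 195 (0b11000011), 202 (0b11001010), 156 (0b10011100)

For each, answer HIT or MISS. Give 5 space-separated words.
Answer: MISS HIT HIT HIT MISS

Derivation:
vaddr=206: (3,0) not in TLB -> MISS, insert
vaddr=207: (3,0) in TLB -> HIT
vaddr=195: (3,0) in TLB -> HIT
vaddr=202: (3,0) in TLB -> HIT
vaddr=156: (2,1) not in TLB -> MISS, insert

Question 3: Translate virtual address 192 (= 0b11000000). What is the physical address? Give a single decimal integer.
vaddr = 192 = 0b11000000
Split: l1_idx=3, l2_idx=0, offset=0
L1[3] = 1
L2[1][0] = 33
paddr = 33 * 16 + 0 = 528

Answer: 528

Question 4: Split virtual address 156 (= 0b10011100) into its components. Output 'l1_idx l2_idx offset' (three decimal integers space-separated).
vaddr = 156 = 0b10011100
  top 2 bits -> l1_idx = 2
  next 2 bits -> l2_idx = 1
  bottom 4 bits -> offset = 12

Answer: 2 1 12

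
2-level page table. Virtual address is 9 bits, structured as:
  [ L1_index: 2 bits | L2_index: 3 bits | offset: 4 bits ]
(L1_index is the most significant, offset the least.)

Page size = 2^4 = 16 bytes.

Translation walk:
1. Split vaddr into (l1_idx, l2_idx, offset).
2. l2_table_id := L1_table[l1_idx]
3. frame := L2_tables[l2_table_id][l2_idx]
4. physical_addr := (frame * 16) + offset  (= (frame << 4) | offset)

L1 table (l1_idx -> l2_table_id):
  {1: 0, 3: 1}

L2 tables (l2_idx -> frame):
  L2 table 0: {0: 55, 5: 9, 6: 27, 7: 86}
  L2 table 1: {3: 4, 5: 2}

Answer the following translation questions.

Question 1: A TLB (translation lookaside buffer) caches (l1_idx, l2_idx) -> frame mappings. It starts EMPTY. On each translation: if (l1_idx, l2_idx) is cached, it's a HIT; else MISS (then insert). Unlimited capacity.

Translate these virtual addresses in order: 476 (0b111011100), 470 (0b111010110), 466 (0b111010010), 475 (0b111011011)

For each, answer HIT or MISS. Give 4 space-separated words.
vaddr=476: (3,5) not in TLB -> MISS, insert
vaddr=470: (3,5) in TLB -> HIT
vaddr=466: (3,5) in TLB -> HIT
vaddr=475: (3,5) in TLB -> HIT

Answer: MISS HIT HIT HIT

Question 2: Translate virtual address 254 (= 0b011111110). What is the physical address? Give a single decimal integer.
vaddr = 254 = 0b011111110
Split: l1_idx=1, l2_idx=7, offset=14
L1[1] = 0
L2[0][7] = 86
paddr = 86 * 16 + 14 = 1390

Answer: 1390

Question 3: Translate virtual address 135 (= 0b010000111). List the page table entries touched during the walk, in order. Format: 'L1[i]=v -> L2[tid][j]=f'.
vaddr = 135 = 0b010000111
Split: l1_idx=1, l2_idx=0, offset=7

Answer: L1[1]=0 -> L2[0][0]=55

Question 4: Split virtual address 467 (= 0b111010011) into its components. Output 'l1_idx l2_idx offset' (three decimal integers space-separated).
Answer: 3 5 3

Derivation:
vaddr = 467 = 0b111010011
  top 2 bits -> l1_idx = 3
  next 3 bits -> l2_idx = 5
  bottom 4 bits -> offset = 3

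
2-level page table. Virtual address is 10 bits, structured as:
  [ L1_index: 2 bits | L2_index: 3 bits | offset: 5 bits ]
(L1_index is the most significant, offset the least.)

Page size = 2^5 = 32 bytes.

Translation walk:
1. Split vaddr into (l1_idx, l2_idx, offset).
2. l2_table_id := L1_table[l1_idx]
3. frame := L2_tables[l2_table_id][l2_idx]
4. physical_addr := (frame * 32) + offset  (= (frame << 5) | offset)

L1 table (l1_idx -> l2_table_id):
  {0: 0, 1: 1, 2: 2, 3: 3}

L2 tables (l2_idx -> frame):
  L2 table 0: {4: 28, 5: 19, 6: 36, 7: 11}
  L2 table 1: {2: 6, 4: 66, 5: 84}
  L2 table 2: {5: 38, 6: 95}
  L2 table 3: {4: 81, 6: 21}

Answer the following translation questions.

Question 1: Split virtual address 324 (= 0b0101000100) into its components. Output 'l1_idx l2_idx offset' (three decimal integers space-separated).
vaddr = 324 = 0b0101000100
  top 2 bits -> l1_idx = 1
  next 3 bits -> l2_idx = 2
  bottom 5 bits -> offset = 4

Answer: 1 2 4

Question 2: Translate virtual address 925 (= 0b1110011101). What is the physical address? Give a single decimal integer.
Answer: 2621

Derivation:
vaddr = 925 = 0b1110011101
Split: l1_idx=3, l2_idx=4, offset=29
L1[3] = 3
L2[3][4] = 81
paddr = 81 * 32 + 29 = 2621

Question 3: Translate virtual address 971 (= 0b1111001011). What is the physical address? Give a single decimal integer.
vaddr = 971 = 0b1111001011
Split: l1_idx=3, l2_idx=6, offset=11
L1[3] = 3
L2[3][6] = 21
paddr = 21 * 32 + 11 = 683

Answer: 683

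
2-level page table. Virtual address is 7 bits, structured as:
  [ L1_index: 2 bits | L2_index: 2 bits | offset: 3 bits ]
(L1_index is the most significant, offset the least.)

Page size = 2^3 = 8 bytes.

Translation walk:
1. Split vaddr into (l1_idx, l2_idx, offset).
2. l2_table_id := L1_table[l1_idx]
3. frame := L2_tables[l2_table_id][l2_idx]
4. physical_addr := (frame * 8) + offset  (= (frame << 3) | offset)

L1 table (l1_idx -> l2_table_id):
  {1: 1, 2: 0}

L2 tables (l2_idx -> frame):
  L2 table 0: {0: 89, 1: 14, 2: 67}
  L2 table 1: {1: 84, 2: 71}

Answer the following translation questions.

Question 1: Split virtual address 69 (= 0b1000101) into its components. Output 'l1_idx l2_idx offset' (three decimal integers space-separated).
vaddr = 69 = 0b1000101
  top 2 bits -> l1_idx = 2
  next 2 bits -> l2_idx = 0
  bottom 3 bits -> offset = 5

Answer: 2 0 5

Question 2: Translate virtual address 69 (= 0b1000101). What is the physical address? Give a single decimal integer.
vaddr = 69 = 0b1000101
Split: l1_idx=2, l2_idx=0, offset=5
L1[2] = 0
L2[0][0] = 89
paddr = 89 * 8 + 5 = 717

Answer: 717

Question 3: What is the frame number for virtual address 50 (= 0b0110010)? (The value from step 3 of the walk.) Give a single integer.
vaddr = 50: l1_idx=1, l2_idx=2
L1[1] = 1; L2[1][2] = 71

Answer: 71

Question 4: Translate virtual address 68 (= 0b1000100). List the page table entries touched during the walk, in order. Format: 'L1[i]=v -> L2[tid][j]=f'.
Answer: L1[2]=0 -> L2[0][0]=89

Derivation:
vaddr = 68 = 0b1000100
Split: l1_idx=2, l2_idx=0, offset=4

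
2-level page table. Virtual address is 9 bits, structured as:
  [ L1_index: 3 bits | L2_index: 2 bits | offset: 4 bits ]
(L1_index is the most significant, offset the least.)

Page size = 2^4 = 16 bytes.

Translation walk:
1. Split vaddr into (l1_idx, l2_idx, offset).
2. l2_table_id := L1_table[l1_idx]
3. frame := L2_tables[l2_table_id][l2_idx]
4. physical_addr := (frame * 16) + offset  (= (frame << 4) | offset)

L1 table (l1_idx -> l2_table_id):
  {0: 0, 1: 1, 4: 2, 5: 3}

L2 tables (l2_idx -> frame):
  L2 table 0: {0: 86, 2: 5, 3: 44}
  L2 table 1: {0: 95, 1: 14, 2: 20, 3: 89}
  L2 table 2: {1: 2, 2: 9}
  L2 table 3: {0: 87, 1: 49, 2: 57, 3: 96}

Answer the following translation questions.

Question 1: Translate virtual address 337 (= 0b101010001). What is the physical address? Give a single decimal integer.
Answer: 785

Derivation:
vaddr = 337 = 0b101010001
Split: l1_idx=5, l2_idx=1, offset=1
L1[5] = 3
L2[3][1] = 49
paddr = 49 * 16 + 1 = 785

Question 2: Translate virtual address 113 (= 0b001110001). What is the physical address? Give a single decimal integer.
vaddr = 113 = 0b001110001
Split: l1_idx=1, l2_idx=3, offset=1
L1[1] = 1
L2[1][3] = 89
paddr = 89 * 16 + 1 = 1425

Answer: 1425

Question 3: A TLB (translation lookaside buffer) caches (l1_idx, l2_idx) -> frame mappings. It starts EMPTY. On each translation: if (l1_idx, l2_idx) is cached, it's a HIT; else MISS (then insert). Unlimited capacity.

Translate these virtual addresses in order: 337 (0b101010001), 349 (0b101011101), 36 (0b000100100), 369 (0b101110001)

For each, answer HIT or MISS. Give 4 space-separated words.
Answer: MISS HIT MISS MISS

Derivation:
vaddr=337: (5,1) not in TLB -> MISS, insert
vaddr=349: (5,1) in TLB -> HIT
vaddr=36: (0,2) not in TLB -> MISS, insert
vaddr=369: (5,3) not in TLB -> MISS, insert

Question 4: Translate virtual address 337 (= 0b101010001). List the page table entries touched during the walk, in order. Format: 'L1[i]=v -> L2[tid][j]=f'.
vaddr = 337 = 0b101010001
Split: l1_idx=5, l2_idx=1, offset=1

Answer: L1[5]=3 -> L2[3][1]=49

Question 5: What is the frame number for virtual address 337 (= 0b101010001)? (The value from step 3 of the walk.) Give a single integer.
vaddr = 337: l1_idx=5, l2_idx=1
L1[5] = 3; L2[3][1] = 49

Answer: 49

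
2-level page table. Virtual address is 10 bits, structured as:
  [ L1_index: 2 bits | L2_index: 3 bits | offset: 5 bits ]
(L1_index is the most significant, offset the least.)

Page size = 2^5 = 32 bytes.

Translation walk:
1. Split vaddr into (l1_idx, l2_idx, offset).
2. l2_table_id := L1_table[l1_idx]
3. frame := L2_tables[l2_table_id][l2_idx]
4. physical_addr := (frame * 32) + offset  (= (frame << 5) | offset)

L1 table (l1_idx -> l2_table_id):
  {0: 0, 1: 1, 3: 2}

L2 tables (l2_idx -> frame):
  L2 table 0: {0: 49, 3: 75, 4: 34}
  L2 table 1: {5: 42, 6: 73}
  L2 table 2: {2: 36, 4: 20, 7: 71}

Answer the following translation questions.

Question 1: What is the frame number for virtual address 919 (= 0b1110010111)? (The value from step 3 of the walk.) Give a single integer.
vaddr = 919: l1_idx=3, l2_idx=4
L1[3] = 2; L2[2][4] = 20

Answer: 20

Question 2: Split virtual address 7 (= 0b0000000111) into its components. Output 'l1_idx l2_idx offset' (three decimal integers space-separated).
vaddr = 7 = 0b0000000111
  top 2 bits -> l1_idx = 0
  next 3 bits -> l2_idx = 0
  bottom 5 bits -> offset = 7

Answer: 0 0 7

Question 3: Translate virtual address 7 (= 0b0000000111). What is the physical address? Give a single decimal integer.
Answer: 1575

Derivation:
vaddr = 7 = 0b0000000111
Split: l1_idx=0, l2_idx=0, offset=7
L1[0] = 0
L2[0][0] = 49
paddr = 49 * 32 + 7 = 1575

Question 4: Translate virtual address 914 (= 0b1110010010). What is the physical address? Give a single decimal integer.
Answer: 658

Derivation:
vaddr = 914 = 0b1110010010
Split: l1_idx=3, l2_idx=4, offset=18
L1[3] = 2
L2[2][4] = 20
paddr = 20 * 32 + 18 = 658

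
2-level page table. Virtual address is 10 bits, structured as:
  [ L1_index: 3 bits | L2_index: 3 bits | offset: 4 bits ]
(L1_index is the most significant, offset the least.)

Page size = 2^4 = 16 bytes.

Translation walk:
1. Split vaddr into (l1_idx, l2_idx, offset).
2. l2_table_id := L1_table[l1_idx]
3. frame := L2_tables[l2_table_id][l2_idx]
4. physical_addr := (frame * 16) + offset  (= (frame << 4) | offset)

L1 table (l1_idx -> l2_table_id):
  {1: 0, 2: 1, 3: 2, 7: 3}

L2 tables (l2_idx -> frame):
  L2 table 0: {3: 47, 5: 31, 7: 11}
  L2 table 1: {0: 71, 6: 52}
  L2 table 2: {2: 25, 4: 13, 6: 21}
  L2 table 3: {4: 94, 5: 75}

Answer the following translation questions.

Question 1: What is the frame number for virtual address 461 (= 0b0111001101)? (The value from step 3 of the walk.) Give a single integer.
vaddr = 461: l1_idx=3, l2_idx=4
L1[3] = 2; L2[2][4] = 13

Answer: 13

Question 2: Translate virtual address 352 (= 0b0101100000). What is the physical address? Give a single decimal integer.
Answer: 832

Derivation:
vaddr = 352 = 0b0101100000
Split: l1_idx=2, l2_idx=6, offset=0
L1[2] = 1
L2[1][6] = 52
paddr = 52 * 16 + 0 = 832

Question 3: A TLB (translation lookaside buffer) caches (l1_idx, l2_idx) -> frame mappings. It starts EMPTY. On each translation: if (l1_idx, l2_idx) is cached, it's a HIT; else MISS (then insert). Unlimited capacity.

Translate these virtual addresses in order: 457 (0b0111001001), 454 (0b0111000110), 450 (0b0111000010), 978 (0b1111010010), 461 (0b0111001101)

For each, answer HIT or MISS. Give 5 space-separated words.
vaddr=457: (3,4) not in TLB -> MISS, insert
vaddr=454: (3,4) in TLB -> HIT
vaddr=450: (3,4) in TLB -> HIT
vaddr=978: (7,5) not in TLB -> MISS, insert
vaddr=461: (3,4) in TLB -> HIT

Answer: MISS HIT HIT MISS HIT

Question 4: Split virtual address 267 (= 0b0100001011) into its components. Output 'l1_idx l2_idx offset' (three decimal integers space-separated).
vaddr = 267 = 0b0100001011
  top 3 bits -> l1_idx = 2
  next 3 bits -> l2_idx = 0
  bottom 4 bits -> offset = 11

Answer: 2 0 11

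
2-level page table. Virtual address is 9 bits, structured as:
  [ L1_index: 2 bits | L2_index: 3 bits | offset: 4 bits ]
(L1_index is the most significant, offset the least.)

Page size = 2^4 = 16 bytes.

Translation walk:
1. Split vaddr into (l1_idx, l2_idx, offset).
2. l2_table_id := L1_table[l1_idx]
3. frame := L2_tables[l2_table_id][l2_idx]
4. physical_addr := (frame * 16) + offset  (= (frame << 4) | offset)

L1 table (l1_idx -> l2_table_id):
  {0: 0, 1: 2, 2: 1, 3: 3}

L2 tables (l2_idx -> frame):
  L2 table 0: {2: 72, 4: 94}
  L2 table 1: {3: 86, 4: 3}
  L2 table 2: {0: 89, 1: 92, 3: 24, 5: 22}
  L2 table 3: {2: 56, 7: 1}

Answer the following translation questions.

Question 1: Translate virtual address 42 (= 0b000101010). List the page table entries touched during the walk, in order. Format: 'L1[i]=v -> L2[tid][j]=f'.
Answer: L1[0]=0 -> L2[0][2]=72

Derivation:
vaddr = 42 = 0b000101010
Split: l1_idx=0, l2_idx=2, offset=10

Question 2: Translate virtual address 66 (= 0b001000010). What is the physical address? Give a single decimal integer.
vaddr = 66 = 0b001000010
Split: l1_idx=0, l2_idx=4, offset=2
L1[0] = 0
L2[0][4] = 94
paddr = 94 * 16 + 2 = 1506

Answer: 1506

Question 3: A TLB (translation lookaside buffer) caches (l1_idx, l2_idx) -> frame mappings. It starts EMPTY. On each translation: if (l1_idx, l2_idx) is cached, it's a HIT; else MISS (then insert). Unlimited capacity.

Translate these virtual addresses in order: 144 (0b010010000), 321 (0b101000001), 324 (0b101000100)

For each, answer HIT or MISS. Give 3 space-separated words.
Answer: MISS MISS HIT

Derivation:
vaddr=144: (1,1) not in TLB -> MISS, insert
vaddr=321: (2,4) not in TLB -> MISS, insert
vaddr=324: (2,4) in TLB -> HIT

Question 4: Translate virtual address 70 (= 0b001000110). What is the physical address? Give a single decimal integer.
Answer: 1510

Derivation:
vaddr = 70 = 0b001000110
Split: l1_idx=0, l2_idx=4, offset=6
L1[0] = 0
L2[0][4] = 94
paddr = 94 * 16 + 6 = 1510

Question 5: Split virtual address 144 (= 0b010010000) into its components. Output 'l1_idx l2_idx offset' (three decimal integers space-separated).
vaddr = 144 = 0b010010000
  top 2 bits -> l1_idx = 1
  next 3 bits -> l2_idx = 1
  bottom 4 bits -> offset = 0

Answer: 1 1 0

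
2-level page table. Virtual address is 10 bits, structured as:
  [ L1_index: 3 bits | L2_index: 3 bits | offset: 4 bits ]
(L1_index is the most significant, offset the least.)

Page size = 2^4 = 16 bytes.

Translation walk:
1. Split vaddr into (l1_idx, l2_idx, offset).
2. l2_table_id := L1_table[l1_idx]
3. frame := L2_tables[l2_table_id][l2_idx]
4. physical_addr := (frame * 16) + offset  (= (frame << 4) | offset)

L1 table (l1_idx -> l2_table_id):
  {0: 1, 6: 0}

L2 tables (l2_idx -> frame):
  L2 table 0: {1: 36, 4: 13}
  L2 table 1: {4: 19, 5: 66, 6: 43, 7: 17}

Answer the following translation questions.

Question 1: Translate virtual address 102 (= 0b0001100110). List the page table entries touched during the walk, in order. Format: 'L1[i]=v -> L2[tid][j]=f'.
vaddr = 102 = 0b0001100110
Split: l1_idx=0, l2_idx=6, offset=6

Answer: L1[0]=1 -> L2[1][6]=43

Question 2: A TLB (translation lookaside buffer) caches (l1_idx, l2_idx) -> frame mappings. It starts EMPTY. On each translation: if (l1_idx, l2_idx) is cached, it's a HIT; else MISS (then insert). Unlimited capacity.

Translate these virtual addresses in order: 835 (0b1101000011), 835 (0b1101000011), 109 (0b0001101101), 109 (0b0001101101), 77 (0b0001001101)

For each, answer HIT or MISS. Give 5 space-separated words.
Answer: MISS HIT MISS HIT MISS

Derivation:
vaddr=835: (6,4) not in TLB -> MISS, insert
vaddr=835: (6,4) in TLB -> HIT
vaddr=109: (0,6) not in TLB -> MISS, insert
vaddr=109: (0,6) in TLB -> HIT
vaddr=77: (0,4) not in TLB -> MISS, insert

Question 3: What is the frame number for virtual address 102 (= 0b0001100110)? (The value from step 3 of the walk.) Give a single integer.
Answer: 43

Derivation:
vaddr = 102: l1_idx=0, l2_idx=6
L1[0] = 1; L2[1][6] = 43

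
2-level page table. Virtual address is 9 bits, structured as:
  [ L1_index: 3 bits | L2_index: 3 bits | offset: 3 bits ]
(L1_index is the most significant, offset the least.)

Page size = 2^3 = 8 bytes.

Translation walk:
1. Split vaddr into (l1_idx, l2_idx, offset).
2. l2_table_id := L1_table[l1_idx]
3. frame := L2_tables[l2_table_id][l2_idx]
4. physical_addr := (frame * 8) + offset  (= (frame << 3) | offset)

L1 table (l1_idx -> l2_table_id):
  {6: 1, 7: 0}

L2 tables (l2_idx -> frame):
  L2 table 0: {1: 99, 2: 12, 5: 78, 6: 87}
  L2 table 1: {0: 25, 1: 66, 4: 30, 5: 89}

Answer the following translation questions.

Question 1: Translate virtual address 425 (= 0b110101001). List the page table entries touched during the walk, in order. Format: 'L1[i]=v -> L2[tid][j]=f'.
Answer: L1[6]=1 -> L2[1][5]=89

Derivation:
vaddr = 425 = 0b110101001
Split: l1_idx=6, l2_idx=5, offset=1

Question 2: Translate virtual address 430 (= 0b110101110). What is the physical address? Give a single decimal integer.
vaddr = 430 = 0b110101110
Split: l1_idx=6, l2_idx=5, offset=6
L1[6] = 1
L2[1][5] = 89
paddr = 89 * 8 + 6 = 718

Answer: 718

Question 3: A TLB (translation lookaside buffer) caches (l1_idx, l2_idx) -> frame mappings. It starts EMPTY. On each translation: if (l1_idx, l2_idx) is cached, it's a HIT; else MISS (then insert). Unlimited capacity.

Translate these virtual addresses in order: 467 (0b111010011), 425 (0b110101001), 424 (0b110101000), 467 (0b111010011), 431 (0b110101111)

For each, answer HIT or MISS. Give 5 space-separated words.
vaddr=467: (7,2) not in TLB -> MISS, insert
vaddr=425: (6,5) not in TLB -> MISS, insert
vaddr=424: (6,5) in TLB -> HIT
vaddr=467: (7,2) in TLB -> HIT
vaddr=431: (6,5) in TLB -> HIT

Answer: MISS MISS HIT HIT HIT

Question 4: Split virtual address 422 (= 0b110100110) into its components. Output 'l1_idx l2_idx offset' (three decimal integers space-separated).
vaddr = 422 = 0b110100110
  top 3 bits -> l1_idx = 6
  next 3 bits -> l2_idx = 4
  bottom 3 bits -> offset = 6

Answer: 6 4 6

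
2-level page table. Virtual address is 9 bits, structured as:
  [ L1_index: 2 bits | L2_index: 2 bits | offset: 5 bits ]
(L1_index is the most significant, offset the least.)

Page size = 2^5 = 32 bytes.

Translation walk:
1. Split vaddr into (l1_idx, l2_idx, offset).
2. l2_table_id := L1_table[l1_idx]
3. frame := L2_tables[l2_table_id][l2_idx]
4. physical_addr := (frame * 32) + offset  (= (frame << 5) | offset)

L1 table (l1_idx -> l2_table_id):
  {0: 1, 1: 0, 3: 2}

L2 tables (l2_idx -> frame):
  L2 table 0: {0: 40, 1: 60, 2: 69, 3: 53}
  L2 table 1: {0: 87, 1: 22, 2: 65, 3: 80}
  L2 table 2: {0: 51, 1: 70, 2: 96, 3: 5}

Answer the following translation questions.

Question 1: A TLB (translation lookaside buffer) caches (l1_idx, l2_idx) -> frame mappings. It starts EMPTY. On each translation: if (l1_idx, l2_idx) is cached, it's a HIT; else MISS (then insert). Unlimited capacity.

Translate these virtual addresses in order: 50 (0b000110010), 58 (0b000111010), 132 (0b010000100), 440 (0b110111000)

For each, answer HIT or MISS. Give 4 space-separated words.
vaddr=50: (0,1) not in TLB -> MISS, insert
vaddr=58: (0,1) in TLB -> HIT
vaddr=132: (1,0) not in TLB -> MISS, insert
vaddr=440: (3,1) not in TLB -> MISS, insert

Answer: MISS HIT MISS MISS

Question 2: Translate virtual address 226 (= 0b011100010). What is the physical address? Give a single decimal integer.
vaddr = 226 = 0b011100010
Split: l1_idx=1, l2_idx=3, offset=2
L1[1] = 0
L2[0][3] = 53
paddr = 53 * 32 + 2 = 1698

Answer: 1698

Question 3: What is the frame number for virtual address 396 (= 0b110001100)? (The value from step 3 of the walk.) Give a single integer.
Answer: 51

Derivation:
vaddr = 396: l1_idx=3, l2_idx=0
L1[3] = 2; L2[2][0] = 51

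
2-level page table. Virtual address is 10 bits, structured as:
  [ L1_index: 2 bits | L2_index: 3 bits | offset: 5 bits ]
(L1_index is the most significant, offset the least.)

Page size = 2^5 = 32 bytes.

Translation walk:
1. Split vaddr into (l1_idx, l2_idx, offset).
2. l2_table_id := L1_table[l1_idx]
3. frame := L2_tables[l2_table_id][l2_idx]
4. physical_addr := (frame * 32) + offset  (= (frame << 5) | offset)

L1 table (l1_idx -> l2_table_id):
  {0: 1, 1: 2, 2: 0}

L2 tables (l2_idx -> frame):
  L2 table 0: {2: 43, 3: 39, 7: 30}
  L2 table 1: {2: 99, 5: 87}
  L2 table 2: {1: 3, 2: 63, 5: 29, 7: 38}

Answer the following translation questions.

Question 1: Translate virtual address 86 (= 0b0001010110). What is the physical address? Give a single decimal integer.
vaddr = 86 = 0b0001010110
Split: l1_idx=0, l2_idx=2, offset=22
L1[0] = 1
L2[1][2] = 99
paddr = 99 * 32 + 22 = 3190

Answer: 3190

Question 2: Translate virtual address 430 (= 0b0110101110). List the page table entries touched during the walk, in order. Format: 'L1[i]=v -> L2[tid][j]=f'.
vaddr = 430 = 0b0110101110
Split: l1_idx=1, l2_idx=5, offset=14

Answer: L1[1]=2 -> L2[2][5]=29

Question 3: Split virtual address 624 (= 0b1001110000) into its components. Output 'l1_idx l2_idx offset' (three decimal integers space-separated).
Answer: 2 3 16

Derivation:
vaddr = 624 = 0b1001110000
  top 2 bits -> l1_idx = 2
  next 3 bits -> l2_idx = 3
  bottom 5 bits -> offset = 16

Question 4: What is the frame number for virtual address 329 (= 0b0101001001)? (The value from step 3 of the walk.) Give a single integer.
Answer: 63

Derivation:
vaddr = 329: l1_idx=1, l2_idx=2
L1[1] = 2; L2[2][2] = 63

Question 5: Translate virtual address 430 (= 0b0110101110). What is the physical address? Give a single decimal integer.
vaddr = 430 = 0b0110101110
Split: l1_idx=1, l2_idx=5, offset=14
L1[1] = 2
L2[2][5] = 29
paddr = 29 * 32 + 14 = 942

Answer: 942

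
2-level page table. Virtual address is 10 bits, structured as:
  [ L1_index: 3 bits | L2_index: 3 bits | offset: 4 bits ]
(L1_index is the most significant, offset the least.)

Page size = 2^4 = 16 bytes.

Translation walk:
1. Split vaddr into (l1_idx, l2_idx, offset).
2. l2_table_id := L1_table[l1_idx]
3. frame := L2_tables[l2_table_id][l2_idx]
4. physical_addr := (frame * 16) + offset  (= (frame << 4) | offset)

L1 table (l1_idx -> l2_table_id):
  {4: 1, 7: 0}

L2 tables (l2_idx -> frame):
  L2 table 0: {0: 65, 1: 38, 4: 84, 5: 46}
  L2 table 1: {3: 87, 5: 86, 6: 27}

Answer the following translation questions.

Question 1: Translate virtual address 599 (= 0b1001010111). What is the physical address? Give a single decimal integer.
vaddr = 599 = 0b1001010111
Split: l1_idx=4, l2_idx=5, offset=7
L1[4] = 1
L2[1][5] = 86
paddr = 86 * 16 + 7 = 1383

Answer: 1383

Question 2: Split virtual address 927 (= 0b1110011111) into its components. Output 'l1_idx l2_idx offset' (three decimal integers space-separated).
vaddr = 927 = 0b1110011111
  top 3 bits -> l1_idx = 7
  next 3 bits -> l2_idx = 1
  bottom 4 bits -> offset = 15

Answer: 7 1 15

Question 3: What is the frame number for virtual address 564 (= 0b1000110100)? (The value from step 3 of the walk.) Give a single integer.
Answer: 87

Derivation:
vaddr = 564: l1_idx=4, l2_idx=3
L1[4] = 1; L2[1][3] = 87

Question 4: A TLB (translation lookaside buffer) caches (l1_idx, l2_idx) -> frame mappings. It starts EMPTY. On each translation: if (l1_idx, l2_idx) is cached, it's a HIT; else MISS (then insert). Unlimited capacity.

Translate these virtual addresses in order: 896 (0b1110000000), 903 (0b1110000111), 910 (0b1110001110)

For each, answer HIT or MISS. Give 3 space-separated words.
vaddr=896: (7,0) not in TLB -> MISS, insert
vaddr=903: (7,0) in TLB -> HIT
vaddr=910: (7,0) in TLB -> HIT

Answer: MISS HIT HIT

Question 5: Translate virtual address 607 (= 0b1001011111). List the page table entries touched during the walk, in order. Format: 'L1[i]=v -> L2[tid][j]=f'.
vaddr = 607 = 0b1001011111
Split: l1_idx=4, l2_idx=5, offset=15

Answer: L1[4]=1 -> L2[1][5]=86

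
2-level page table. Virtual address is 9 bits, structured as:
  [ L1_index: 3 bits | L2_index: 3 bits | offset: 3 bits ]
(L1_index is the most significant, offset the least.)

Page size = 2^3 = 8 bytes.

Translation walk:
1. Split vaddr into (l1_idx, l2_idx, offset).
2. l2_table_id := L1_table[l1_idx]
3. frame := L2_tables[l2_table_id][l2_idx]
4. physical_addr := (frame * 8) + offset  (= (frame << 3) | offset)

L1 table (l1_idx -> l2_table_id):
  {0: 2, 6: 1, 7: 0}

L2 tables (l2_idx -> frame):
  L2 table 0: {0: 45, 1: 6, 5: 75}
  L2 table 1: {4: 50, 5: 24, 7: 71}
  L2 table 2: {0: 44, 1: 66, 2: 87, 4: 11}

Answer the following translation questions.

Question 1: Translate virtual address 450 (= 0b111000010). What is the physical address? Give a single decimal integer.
Answer: 362

Derivation:
vaddr = 450 = 0b111000010
Split: l1_idx=7, l2_idx=0, offset=2
L1[7] = 0
L2[0][0] = 45
paddr = 45 * 8 + 2 = 362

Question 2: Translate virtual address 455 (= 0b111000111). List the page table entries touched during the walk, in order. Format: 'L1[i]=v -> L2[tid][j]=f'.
Answer: L1[7]=0 -> L2[0][0]=45

Derivation:
vaddr = 455 = 0b111000111
Split: l1_idx=7, l2_idx=0, offset=7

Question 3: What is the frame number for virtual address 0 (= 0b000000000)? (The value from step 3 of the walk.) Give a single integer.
Answer: 44

Derivation:
vaddr = 0: l1_idx=0, l2_idx=0
L1[0] = 2; L2[2][0] = 44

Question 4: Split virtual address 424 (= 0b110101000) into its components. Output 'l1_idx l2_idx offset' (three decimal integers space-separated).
vaddr = 424 = 0b110101000
  top 3 bits -> l1_idx = 6
  next 3 bits -> l2_idx = 5
  bottom 3 bits -> offset = 0

Answer: 6 5 0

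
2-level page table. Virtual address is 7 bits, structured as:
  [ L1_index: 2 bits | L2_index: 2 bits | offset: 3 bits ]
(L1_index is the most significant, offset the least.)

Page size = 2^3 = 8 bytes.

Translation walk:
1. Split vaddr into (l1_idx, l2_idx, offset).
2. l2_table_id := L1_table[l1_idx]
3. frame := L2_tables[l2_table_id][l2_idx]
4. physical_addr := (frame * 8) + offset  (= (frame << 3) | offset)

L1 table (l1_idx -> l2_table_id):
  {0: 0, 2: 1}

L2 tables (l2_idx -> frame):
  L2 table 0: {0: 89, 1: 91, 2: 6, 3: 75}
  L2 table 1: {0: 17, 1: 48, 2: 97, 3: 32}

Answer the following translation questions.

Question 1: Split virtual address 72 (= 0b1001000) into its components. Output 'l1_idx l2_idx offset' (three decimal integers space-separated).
vaddr = 72 = 0b1001000
  top 2 bits -> l1_idx = 2
  next 2 bits -> l2_idx = 1
  bottom 3 bits -> offset = 0

Answer: 2 1 0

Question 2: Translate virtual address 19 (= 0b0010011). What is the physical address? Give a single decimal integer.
vaddr = 19 = 0b0010011
Split: l1_idx=0, l2_idx=2, offset=3
L1[0] = 0
L2[0][2] = 6
paddr = 6 * 8 + 3 = 51

Answer: 51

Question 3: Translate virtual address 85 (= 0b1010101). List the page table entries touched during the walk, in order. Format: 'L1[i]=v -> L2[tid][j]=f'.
Answer: L1[2]=1 -> L2[1][2]=97

Derivation:
vaddr = 85 = 0b1010101
Split: l1_idx=2, l2_idx=2, offset=5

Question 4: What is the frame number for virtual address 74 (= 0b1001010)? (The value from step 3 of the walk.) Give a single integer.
vaddr = 74: l1_idx=2, l2_idx=1
L1[2] = 1; L2[1][1] = 48

Answer: 48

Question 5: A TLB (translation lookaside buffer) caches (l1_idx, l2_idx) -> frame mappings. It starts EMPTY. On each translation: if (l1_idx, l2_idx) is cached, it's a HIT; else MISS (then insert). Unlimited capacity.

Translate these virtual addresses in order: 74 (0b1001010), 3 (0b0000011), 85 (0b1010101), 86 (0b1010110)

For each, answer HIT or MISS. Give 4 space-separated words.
vaddr=74: (2,1) not in TLB -> MISS, insert
vaddr=3: (0,0) not in TLB -> MISS, insert
vaddr=85: (2,2) not in TLB -> MISS, insert
vaddr=86: (2,2) in TLB -> HIT

Answer: MISS MISS MISS HIT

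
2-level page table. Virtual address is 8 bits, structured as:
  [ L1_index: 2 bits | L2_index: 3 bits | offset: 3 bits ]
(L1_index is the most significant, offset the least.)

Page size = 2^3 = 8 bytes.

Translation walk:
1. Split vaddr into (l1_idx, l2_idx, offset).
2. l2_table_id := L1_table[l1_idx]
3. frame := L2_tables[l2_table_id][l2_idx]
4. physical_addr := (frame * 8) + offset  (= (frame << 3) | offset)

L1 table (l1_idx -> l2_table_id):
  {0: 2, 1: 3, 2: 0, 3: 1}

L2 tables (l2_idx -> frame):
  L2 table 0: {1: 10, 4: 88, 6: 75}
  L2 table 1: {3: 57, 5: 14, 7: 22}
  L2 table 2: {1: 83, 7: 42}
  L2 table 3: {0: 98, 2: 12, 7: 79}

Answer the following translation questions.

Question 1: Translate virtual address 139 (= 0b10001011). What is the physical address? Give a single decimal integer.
Answer: 83

Derivation:
vaddr = 139 = 0b10001011
Split: l1_idx=2, l2_idx=1, offset=3
L1[2] = 0
L2[0][1] = 10
paddr = 10 * 8 + 3 = 83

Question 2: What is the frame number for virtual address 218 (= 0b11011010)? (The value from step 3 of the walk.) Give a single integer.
Answer: 57

Derivation:
vaddr = 218: l1_idx=3, l2_idx=3
L1[3] = 1; L2[1][3] = 57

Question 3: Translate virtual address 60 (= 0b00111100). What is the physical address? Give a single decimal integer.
vaddr = 60 = 0b00111100
Split: l1_idx=0, l2_idx=7, offset=4
L1[0] = 2
L2[2][7] = 42
paddr = 42 * 8 + 4 = 340

Answer: 340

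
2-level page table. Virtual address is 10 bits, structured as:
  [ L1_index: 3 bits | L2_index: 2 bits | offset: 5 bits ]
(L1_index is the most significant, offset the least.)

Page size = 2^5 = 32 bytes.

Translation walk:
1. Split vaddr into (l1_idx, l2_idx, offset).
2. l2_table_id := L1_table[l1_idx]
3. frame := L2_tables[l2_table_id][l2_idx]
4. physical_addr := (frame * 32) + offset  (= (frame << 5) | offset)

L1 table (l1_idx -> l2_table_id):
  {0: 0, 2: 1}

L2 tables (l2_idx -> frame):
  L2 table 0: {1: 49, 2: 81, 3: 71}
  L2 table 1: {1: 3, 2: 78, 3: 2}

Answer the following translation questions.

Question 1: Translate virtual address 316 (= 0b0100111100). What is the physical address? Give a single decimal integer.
vaddr = 316 = 0b0100111100
Split: l1_idx=2, l2_idx=1, offset=28
L1[2] = 1
L2[1][1] = 3
paddr = 3 * 32 + 28 = 124

Answer: 124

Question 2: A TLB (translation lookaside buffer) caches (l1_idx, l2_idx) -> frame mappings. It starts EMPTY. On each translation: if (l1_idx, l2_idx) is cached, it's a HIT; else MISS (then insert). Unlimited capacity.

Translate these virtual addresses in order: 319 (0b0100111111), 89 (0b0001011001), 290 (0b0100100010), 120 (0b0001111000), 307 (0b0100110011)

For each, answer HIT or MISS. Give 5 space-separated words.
vaddr=319: (2,1) not in TLB -> MISS, insert
vaddr=89: (0,2) not in TLB -> MISS, insert
vaddr=290: (2,1) in TLB -> HIT
vaddr=120: (0,3) not in TLB -> MISS, insert
vaddr=307: (2,1) in TLB -> HIT

Answer: MISS MISS HIT MISS HIT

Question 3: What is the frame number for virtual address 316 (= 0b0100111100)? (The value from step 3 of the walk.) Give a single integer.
vaddr = 316: l1_idx=2, l2_idx=1
L1[2] = 1; L2[1][1] = 3

Answer: 3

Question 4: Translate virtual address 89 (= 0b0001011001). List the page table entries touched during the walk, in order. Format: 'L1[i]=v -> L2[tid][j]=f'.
Answer: L1[0]=0 -> L2[0][2]=81

Derivation:
vaddr = 89 = 0b0001011001
Split: l1_idx=0, l2_idx=2, offset=25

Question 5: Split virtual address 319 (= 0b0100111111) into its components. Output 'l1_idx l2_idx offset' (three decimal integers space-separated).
vaddr = 319 = 0b0100111111
  top 3 bits -> l1_idx = 2
  next 2 bits -> l2_idx = 1
  bottom 5 bits -> offset = 31

Answer: 2 1 31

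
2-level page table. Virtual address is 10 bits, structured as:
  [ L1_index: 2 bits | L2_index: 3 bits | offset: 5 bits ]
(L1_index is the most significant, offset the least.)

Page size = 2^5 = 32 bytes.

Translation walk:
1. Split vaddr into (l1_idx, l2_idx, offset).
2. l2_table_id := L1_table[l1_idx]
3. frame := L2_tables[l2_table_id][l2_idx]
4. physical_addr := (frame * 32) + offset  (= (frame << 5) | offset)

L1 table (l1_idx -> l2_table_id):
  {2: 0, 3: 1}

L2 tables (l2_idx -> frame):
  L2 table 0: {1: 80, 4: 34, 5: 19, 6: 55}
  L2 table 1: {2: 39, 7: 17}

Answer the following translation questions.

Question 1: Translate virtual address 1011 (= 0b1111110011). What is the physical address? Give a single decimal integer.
Answer: 563

Derivation:
vaddr = 1011 = 0b1111110011
Split: l1_idx=3, l2_idx=7, offset=19
L1[3] = 1
L2[1][7] = 17
paddr = 17 * 32 + 19 = 563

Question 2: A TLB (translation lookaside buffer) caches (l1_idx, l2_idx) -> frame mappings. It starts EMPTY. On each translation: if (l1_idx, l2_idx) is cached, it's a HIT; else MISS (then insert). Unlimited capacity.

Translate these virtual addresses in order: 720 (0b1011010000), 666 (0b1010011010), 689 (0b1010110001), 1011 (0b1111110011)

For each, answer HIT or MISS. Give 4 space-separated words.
Answer: MISS MISS MISS MISS

Derivation:
vaddr=720: (2,6) not in TLB -> MISS, insert
vaddr=666: (2,4) not in TLB -> MISS, insert
vaddr=689: (2,5) not in TLB -> MISS, insert
vaddr=1011: (3,7) not in TLB -> MISS, insert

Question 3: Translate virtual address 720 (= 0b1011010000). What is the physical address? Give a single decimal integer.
vaddr = 720 = 0b1011010000
Split: l1_idx=2, l2_idx=6, offset=16
L1[2] = 0
L2[0][6] = 55
paddr = 55 * 32 + 16 = 1776

Answer: 1776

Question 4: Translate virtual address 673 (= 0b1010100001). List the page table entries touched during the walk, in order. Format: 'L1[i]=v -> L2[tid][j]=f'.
Answer: L1[2]=0 -> L2[0][5]=19

Derivation:
vaddr = 673 = 0b1010100001
Split: l1_idx=2, l2_idx=5, offset=1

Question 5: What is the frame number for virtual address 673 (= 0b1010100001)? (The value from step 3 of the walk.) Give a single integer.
vaddr = 673: l1_idx=2, l2_idx=5
L1[2] = 0; L2[0][5] = 19

Answer: 19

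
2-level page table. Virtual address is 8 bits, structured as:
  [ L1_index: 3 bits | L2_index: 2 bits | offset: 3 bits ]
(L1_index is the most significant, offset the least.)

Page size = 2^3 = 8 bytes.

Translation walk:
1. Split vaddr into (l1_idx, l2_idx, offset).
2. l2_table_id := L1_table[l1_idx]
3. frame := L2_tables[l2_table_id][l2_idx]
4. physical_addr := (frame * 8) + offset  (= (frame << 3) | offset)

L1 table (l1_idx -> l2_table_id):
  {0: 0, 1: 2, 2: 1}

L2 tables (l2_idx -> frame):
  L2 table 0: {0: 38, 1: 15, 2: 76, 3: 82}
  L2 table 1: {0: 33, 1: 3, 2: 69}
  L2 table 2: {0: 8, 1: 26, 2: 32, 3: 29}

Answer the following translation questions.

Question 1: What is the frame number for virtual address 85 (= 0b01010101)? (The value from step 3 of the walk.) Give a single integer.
vaddr = 85: l1_idx=2, l2_idx=2
L1[2] = 1; L2[1][2] = 69

Answer: 69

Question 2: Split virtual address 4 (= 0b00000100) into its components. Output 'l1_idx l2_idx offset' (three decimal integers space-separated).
Answer: 0 0 4

Derivation:
vaddr = 4 = 0b00000100
  top 3 bits -> l1_idx = 0
  next 2 bits -> l2_idx = 0
  bottom 3 bits -> offset = 4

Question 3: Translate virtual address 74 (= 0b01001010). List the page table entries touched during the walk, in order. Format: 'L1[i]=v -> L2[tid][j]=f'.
vaddr = 74 = 0b01001010
Split: l1_idx=2, l2_idx=1, offset=2

Answer: L1[2]=1 -> L2[1][1]=3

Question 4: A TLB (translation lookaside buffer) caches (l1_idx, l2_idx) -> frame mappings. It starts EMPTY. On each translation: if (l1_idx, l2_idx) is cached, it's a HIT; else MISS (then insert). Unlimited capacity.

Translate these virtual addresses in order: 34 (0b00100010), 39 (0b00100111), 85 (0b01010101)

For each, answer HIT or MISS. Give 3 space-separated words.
Answer: MISS HIT MISS

Derivation:
vaddr=34: (1,0) not in TLB -> MISS, insert
vaddr=39: (1,0) in TLB -> HIT
vaddr=85: (2,2) not in TLB -> MISS, insert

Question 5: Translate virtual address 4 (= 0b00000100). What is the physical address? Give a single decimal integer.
vaddr = 4 = 0b00000100
Split: l1_idx=0, l2_idx=0, offset=4
L1[0] = 0
L2[0][0] = 38
paddr = 38 * 8 + 4 = 308

Answer: 308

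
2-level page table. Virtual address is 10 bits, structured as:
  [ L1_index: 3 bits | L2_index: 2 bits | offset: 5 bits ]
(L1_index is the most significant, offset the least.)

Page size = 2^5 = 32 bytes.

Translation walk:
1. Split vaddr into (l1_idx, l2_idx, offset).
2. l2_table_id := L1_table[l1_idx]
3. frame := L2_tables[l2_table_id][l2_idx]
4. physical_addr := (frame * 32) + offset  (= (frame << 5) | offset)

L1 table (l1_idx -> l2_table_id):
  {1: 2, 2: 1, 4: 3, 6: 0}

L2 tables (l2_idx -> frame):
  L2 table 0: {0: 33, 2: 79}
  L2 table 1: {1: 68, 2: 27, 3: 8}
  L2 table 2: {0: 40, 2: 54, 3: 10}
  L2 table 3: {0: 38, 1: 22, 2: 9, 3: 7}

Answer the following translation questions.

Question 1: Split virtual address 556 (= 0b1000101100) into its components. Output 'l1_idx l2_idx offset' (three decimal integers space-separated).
vaddr = 556 = 0b1000101100
  top 3 bits -> l1_idx = 4
  next 2 bits -> l2_idx = 1
  bottom 5 bits -> offset = 12

Answer: 4 1 12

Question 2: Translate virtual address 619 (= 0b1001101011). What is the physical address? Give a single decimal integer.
vaddr = 619 = 0b1001101011
Split: l1_idx=4, l2_idx=3, offset=11
L1[4] = 3
L2[3][3] = 7
paddr = 7 * 32 + 11 = 235

Answer: 235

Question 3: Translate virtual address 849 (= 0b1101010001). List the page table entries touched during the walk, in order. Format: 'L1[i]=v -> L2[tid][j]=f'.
vaddr = 849 = 0b1101010001
Split: l1_idx=6, l2_idx=2, offset=17

Answer: L1[6]=0 -> L2[0][2]=79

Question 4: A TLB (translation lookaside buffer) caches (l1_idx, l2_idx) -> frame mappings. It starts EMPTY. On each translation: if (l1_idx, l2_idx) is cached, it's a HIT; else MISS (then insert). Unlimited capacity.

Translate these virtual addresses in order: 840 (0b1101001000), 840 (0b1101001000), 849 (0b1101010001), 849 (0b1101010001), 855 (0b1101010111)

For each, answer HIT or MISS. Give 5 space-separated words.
Answer: MISS HIT HIT HIT HIT

Derivation:
vaddr=840: (6,2) not in TLB -> MISS, insert
vaddr=840: (6,2) in TLB -> HIT
vaddr=849: (6,2) in TLB -> HIT
vaddr=849: (6,2) in TLB -> HIT
vaddr=855: (6,2) in TLB -> HIT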